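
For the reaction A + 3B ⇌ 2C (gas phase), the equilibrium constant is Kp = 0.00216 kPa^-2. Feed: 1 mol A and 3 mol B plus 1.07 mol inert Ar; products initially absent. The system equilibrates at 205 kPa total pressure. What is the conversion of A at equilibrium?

Let X = conversion of A (basis 1 mol A); extent of reaction ξ = X.
Moles: n_A = 1 − X; n_B = 3 − 3X; n_C = 2X; n_I = 1.07 (inert).
n_T = Σnᵢ = 5.07 − 2X.
Mole fractions y_i = n_i/n_T; Kp = p_C^2 / (p_A p_B^3) with p_i = y_i·P.
Substituting and setting equal to 0.00216 kPa^-2 gives a polynomial in X; the root in (0,1) is X = 0.681.

X = 0.681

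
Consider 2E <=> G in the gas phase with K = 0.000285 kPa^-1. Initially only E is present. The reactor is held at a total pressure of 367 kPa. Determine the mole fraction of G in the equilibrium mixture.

Let X = conversion of E (basis 1 mol E); extent of reaction ξ = 0.5X.
At extent ξ: n_E = 1 − X; n_G = 0.5X.
n_T = Σnᵢ = 1 − 0.5X.
With p_i = (n_i/n_T)P, K = p_G / (p_E^2).
Equating to 0.000285 kPa^-1 and solving on 0 < X < 1: X = 0.160.
Then n_G = 0.0802, n_T = 0.92, so y_G = 0.087.

y_G = 0.087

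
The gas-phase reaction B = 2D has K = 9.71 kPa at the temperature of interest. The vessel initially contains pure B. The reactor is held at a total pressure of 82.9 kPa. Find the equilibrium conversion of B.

X = 0.169

Basis: 1 mol B initially; let X = conversion of B. Extent ξ = X.
Moles: n_B = 1 − X; n_D = 2X.
Summing: n_T = 1 + X.
Mole fractions y_i = n_i/n_T; K = p_D^2 / (p_B) with p_i = y_i·P.
This yields a degree-2 equation in X; solving on (0,1), X = 0.169.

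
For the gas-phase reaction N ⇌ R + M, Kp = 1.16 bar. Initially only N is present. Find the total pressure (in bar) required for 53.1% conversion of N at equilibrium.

P = 2.95 bar

Basis: 1 mol N initially; let X = conversion of N. Extent ξ = X.
Species balance: n_N = 1 − X; n_R = X; n_M = X.
n_T = Σnᵢ = 1 + X.
Kp = p_R p_M / (p_N) with p_i = (n_i/n_T)·P.
At X = 0.531: the mole-fraction product g(X) = Π y_i^ν_i = 0.3927. Since Kp = g(X)·P^{1}, P = (Kp/g)^(1/1) = (1.16/0.3927)^(1/1) = 2.95 bar.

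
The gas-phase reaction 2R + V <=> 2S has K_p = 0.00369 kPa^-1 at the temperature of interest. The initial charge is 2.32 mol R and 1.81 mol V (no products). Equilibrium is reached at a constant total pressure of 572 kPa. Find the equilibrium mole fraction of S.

Basis: 2.32 mol R initially; let X = conversion of R. Extent ξ = 1.16X.
Species balance: n_R = 2.32 − 2.32X; n_V = 1.81 − 1.16X; n_S = 2.32X.
Total moles n_T = 4.13 − 1.16X.
Mole fractions y_i = n_i/n_T; K_p = p_S^2 / (p_R^2 p_V) with p_i = y_i·P.
Equating to 0.00369 kPa^-1 and solving on 0 < X < 1: X = 0.464.
Then n_S = 1.08, n_T = 3.59, so y_S = 0.299.

y_S = 0.299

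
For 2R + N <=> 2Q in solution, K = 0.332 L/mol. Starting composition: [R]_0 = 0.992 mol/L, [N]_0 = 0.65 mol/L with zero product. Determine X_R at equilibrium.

X = 0.291

Let X = conversion of R; extent ξ = 0.992X/2 mol/L.
Concentrations: [R] = 0.992 − 0.992X; [N] = 0.65 − 0.496X; [Q] = 0.992X.
K = [Q]^2 / ([R]^2 [N]).
Solving K = 0.332 for X ∈ (0,1): X = 0.291.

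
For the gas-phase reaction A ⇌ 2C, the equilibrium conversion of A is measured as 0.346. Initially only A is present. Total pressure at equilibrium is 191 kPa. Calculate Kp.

Basis: 1 mol A initially; let X = conversion of A. Extent ξ = X.
At extent ξ: n_A = 1 − X; n_C = 2X.
Total moles n_T = 1 + X.
At X = 0.346: n_A = 0.654, n_C = 0.692, n_T = 1.35.
p_i = (n_i/n_T)·P. Kp = p_C^2 / (p_A) = 104 kPa.

Kp = 104 kPa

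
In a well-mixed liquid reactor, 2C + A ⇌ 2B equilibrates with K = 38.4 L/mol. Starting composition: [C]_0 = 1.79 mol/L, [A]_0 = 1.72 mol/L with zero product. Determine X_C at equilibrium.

X = 0.858

Let X = conversion of C; extent ξ = 1.79X/2 mol/L.
Concentrations: [C] = 1.79 − 1.79X; [A] = 1.72 − 0.895X; [B] = 1.79X.
K = [B]^2 / ([C]^2 [A]).
This equals 38.4 at X = 0.858 (the root in 0 < X < 1).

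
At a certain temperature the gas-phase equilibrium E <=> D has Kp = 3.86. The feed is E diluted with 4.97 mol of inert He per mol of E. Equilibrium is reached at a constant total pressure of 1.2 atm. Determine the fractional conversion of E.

Let X = conversion of E (basis 1 mol E); extent of reaction ξ = X.
Moles: n_E = 1 − X; n_D = X; n_I = 4.97 (inert).
Since Δν = 0, n_T = 5.97 throughout.
Mole fractions y_i = n_i/n_T; Kp = p_D / (p_E) with p_i = y_i·P.
This yields a degree-1 equation in X; solving on (0,1), X = 0.794.

X = 0.794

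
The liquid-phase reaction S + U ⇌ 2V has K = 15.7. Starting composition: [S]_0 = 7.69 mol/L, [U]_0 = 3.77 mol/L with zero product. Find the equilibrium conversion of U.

X = 0.847

Let X = conversion of U; extent ξ = 3.77·X mol/L.
Concentrations: [S] = 7.69 − 3.77X; [U] = 3.77 − 3.77X; [V] = 7.54X.
K = [V]^2 / ([S] [U]).
This equals 15.7 at X = 0.847 (the root in 0 < X < 1).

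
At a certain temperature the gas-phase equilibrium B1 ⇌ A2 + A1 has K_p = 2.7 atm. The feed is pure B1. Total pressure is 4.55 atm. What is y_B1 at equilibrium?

Let X = conversion of B1 (basis 1 mol B1); extent of reaction ξ = X.
Species balance: n_B1 = 1 − X; n_A2 = X; n_A1 = X.
Summing: n_T = 1 + X.
With p_i = (n_i/n_T)P, K_p = p_A2 p_A1 / (p_B1).
Setting this equal to 2.7 atm and taking the physical root (0 < X < 1) gives X = 0.610.
Then n_B1 = 0.39, n_T = 1.61, so y_B1 = 0.242.

y_B1 = 0.242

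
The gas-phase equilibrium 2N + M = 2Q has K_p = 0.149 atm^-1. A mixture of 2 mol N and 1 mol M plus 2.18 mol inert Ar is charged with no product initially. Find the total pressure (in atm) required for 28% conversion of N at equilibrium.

Let X = conversion of N (basis 2 mol N); extent of reaction ξ = X.
At extent ξ: n_N = 2 − 2X; n_M = 1 − X; n_Q = 2X; n_I = 2.18 (inert).
Total moles n_T = 5.18 − X.
K_p = p_Q^2 / (p_N^2 p_M) with p_i = (n_i/n_T)·P.
At X = 0.28: the mole-fraction product g(X) = Π y_i^ν_i = 1.029. Since K_p = g(X)·P^{-1}, P = (g/K_p)^(1/1) = (1.029/0.149)^(1/1) = 6.91 atm.

P = 6.91 atm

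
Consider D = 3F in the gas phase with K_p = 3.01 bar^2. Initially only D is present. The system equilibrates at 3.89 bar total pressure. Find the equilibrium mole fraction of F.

Let X = conversion of D (basis 1 mol D); extent of reaction ξ = X.
Moles: n_D = 1 − X; n_F = 3X.
Summing: n_T = 1 + 2X.
y_i = n_i/n_T, p_i = y_i·P. K_p = p_F^3 / (p_D).
Equating to 3.01 bar^2 and solving on 0 < X < 1: X = 0.229.
Then n_F = 0.688, n_T = 1.46, so y_F = 0.472.

y_F = 0.472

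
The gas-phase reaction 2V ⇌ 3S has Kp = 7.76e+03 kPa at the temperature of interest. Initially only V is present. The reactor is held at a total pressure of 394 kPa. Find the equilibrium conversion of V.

X = 0.765

Let X = conversion of V (basis 1 mol V); extent of reaction ξ = 0.5X.
Species balance: n_V = 1 − X; n_S = 1.5X.
Total moles n_T = 1 + 0.5X.
Mole fractions y_i = n_i/n_T; Kp = p_S^3 / (p_V^2) with p_i = y_i·P.
Substituting and setting equal to 7.76e+03 kPa gives a polynomial in X; the root in (0,1) is X = 0.765.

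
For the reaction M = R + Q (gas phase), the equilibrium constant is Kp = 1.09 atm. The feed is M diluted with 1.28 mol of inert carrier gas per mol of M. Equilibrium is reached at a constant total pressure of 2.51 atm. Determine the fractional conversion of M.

Take 1 mol M as basis and let X be its fractional conversion, so ξ = X.
At extent ξ: n_M = 1 − X; n_R = X; n_Q = X; n_I = 1.28 (inert).
Summing: n_T = 2.28 + X.
y_i = n_i/n_T, p_i = y_i·P. Kp = p_R p_Q / (p_M).
Setting this equal to 1.09 atm and taking the physical root (0 < X < 1) gives X = 0.659.

X = 0.659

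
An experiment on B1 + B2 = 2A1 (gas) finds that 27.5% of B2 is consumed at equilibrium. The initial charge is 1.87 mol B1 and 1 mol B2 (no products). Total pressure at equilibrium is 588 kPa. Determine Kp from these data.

Take 1 mol B2 as basis and let X be its fractional conversion, so ξ = X.
Species balance: n_B1 = 1.87 − X; n_B2 = 1 − X; n_A1 = 2X.
n_T stays at 2.87 (no change in mole number).
At X = 0.275: n_B1 = 1.6, n_B2 = 0.725, n_A1 = 0.55, n_T = 2.87.
p_i = (n_i/n_T)·P. Kp = p_A1^2 / (p_B1 p_B2) = 0.262.

Kp = 0.262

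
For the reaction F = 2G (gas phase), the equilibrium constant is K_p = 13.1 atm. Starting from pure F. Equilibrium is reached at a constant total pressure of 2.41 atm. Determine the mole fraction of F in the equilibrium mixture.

y_F = 0.137

Basis: 1 mol F initially; let X = conversion of F. Extent ξ = X.
Moles: n_F = 1 − X; n_G = 2X.
n_T = Σnᵢ = 1 + X.
Mole fractions y_i = n_i/n_T; K_p = p_G^2 / (p_F) with p_i = y_i·P.
This yields a degree-2 equation in X; solving on (0,1), X = 0.759.
Then n_F = 0.241, n_T = 1.76, so y_F = 0.137.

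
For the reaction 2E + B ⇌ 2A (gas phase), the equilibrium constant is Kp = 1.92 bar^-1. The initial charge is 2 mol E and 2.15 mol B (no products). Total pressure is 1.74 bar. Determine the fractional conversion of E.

Let X = conversion of E (basis 2 mol E); extent of reaction ξ = X.
At extent ξ: n_E = 2 − 2X; n_B = 2.15 − X; n_A = 2X.
Summing: n_T = 4.15 − X.
y_i = n_i/n_T, p_i = y_i·P. Kp = p_A^2 / (p_E^2 p_B).
This yields a degree-3 equation in X; solving on (0,1), X = 0.549.

X = 0.549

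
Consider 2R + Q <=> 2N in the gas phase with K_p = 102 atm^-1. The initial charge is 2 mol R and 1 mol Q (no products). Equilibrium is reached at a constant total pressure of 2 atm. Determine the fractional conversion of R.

Let X = conversion of R (basis 2 mol R); extent of reaction ξ = X.
Moles: n_R = 2 − 2X; n_Q = 1 − X; n_N = 2X.
Total moles n_T = 3 − X.
With p_i = (n_i/n_T)P, K_p = p_N^2 / (p_R^2 p_Q).
This yields a degree-3 equation in X; solving on (0,1), X = 0.809.

X = 0.809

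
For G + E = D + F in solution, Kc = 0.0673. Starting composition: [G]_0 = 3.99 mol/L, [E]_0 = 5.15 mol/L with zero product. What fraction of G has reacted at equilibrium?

X = 0.234

Let X = conversion of G; extent ξ = 3.99·X mol/L.
Concentrations: [G] = 3.99 − 3.99X; [E] = 5.15 − 3.99X; [D] = 3.99X; [F] = 3.99X.
Kc = [D] [F] / ([G] [E]).
Setting equal to 0.0673 and solving for X on (0,1) gives X = 0.234.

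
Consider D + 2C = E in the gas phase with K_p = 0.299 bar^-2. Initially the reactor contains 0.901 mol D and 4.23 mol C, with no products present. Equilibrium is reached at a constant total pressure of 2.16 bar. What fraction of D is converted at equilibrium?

X = 0.465

Take 0.901 mol D as basis and let X be its fractional conversion, so ξ = 0.901X.
Mole table: n_D = 0.901 − 0.901X; n_C = 4.23 − 1.8X; n_E = 0.901X.
n_T = Σnᵢ = 5.13 − 1.8X.
With p_i = (n_i/n_T)P, K_p = p_E / (p_D p_C^2).
This yields a degree-3 equation in X; solving on (0,1), X = 0.465.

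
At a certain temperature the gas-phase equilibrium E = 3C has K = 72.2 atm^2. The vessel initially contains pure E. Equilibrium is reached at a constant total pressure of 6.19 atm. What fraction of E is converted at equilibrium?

X = 0.519

Basis: 1 mol E initially; let X = conversion of E. Extent ξ = X.
Species balance: n_E = 1 − X; n_C = 3X.
n_T = Σnᵢ = 1 + 2X.
y_i = n_i/n_T, p_i = y_i·P. K = p_C^3 / (p_E).
Setting this equal to 72.2 atm^2 and taking the physical root (0 < X < 1) gives X = 0.519.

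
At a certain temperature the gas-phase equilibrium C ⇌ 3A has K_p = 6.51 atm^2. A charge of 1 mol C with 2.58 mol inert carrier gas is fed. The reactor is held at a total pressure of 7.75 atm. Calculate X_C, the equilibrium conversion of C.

Take 1 mol C as basis and let X be its fractional conversion, so ξ = X.
Species balance: n_C = 1 − X; n_A = 3X; n_I = 2.58 (inert).
Total moles n_T = 3.58 + 2X.
With p_i = (n_i/n_T)P, K_p = p_A^3 / (p_C).
Setting this equal to 6.51 atm^2 and taking the physical root (0 < X < 1) gives X = 0.362.

X = 0.362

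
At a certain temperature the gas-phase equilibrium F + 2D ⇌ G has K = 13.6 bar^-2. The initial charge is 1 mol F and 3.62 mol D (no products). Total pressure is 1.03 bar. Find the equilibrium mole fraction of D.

y_D = 0.655

Take 1 mol F as basis and let X be its fractional conversion, so ξ = X.
Species balance: n_F = 1 − X; n_D = 3.62 − 2X; n_G = X.
Summing: n_T = 4.62 − 2X.
Mole fractions y_i = n_i/n_T; K = p_G / (p_F p_D^2) with p_i = y_i·P.
Substituting and setting equal to 13.6 bar^-2 gives a polynomial in X; the root in (0,1) is X = 0.861.
Then n_D = 1.9, n_T = 2.9, so y_D = 0.655.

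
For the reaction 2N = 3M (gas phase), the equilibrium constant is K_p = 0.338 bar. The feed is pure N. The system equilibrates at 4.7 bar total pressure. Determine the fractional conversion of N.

Basis: 1 mol N initially; let X = conversion of N. Extent ξ = 0.5X.
At extent ξ: n_N = 1 − X; n_M = 1.5X.
Total moles n_T = 1 + 0.5X.
With p_i = (n_i/n_T)P, K_p = p_M^3 / (p_N^2).
Substituting and setting equal to 0.338 bar gives a polynomial in X; the root in (0,1) is X = 0.240.

X = 0.240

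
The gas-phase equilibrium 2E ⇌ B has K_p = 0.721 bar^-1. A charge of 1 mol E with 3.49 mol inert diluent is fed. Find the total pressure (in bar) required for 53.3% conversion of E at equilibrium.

P = 7.16 bar

Take 1 mol E as basis and let X be its fractional conversion, so ξ = 0.5X.
Mole table: n_E = 1 − X; n_B = 0.5X; n_I = 3.49 (inert).
n_T = Σnᵢ = 4.49 − 0.5X.
K_p = p_B / (p_E^2) with p_i = (n_i/n_T)·P.
At X = 0.533: the mole-fraction product g(X) = Π y_i^ν_i = 5.161. Since K_p = g(X)·P^{-1}, P = (g/K_p)^(1/1) = (5.161/0.721)^(1/1) = 7.16 bar.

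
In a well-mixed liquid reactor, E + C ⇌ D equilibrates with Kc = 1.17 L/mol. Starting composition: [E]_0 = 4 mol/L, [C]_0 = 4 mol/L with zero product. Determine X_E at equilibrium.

Let X = conversion of E; extent ξ = 4·X mol/L.
Concentrations: [E] = 4 − 4X; [C] = 4 − 4X; [D] = 4X.
Kc = [D] / ([E] [C]).
Setting equal to 1.17 and solving for X on (0,1) gives X = 0.632.

X = 0.632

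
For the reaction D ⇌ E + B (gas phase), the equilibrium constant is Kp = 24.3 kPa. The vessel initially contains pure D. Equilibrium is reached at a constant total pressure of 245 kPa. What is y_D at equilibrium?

y_D = 0.538

Basis: 1 mol D initially; let X = conversion of D. Extent ξ = X.
Species balance: n_D = 1 − X; n_E = X; n_B = X.
Summing: n_T = 1 + X.
Mole fractions y_i = n_i/n_T; Kp = p_E p_B / (p_D) with p_i = y_i·P.
Equating to 24.3 kPa and solving on 0 < X < 1: X = 0.300.
Then n_D = 0.7, n_T = 1.3, so y_D = 0.538.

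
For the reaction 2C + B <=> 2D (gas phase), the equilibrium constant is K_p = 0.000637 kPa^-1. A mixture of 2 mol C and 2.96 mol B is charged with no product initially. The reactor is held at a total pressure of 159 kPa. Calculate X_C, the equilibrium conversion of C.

Basis: 2 mol C initially; let X = conversion of C. Extent ξ = X.
Mole table: n_C = 2 − 2X; n_B = 2.96 − X; n_D = 2X.
n_T = Σnᵢ = 4.96 − X.
y_i = n_i/n_T, p_i = y_i·P. K_p = p_D^2 / (p_C^2 p_B).
This yields a degree-3 equation in X; solving on (0,1), X = 0.195.

X = 0.195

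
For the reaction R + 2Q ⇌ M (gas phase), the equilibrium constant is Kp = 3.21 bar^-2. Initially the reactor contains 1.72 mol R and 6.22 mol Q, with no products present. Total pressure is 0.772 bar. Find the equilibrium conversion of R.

Let X = conversion of R (basis 1.72 mol R); extent of reaction ξ = 1.72X.
Mole table: n_R = 1.72 − 1.72X; n_Q = 6.22 − 3.44X; n_M = 1.72X.
Summing: n_T = 7.94 − 3.44X.
With p_i = (n_i/n_T)P, Kp = p_M / (p_R p_Q^2).
Substituting and setting equal to 3.21 bar^-2 gives a polynomial in X; the root in (0,1) is X = 0.500.

X = 0.500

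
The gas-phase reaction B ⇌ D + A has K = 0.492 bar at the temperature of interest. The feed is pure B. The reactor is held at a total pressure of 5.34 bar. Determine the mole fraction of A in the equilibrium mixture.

Let X = conversion of B (basis 1 mol B); extent of reaction ξ = X.
At extent ξ: n_B = 1 − X; n_D = X; n_A = X.
n_T = Σnᵢ = 1 + X.
Mole fractions y_i = n_i/n_T; K = p_D p_A / (p_B) with p_i = y_i·P.
This yields a degree-2 equation in X; solving on (0,1), X = 0.290.
Then n_A = 0.29, n_T = 1.29, so y_A = 0.225.

y_A = 0.225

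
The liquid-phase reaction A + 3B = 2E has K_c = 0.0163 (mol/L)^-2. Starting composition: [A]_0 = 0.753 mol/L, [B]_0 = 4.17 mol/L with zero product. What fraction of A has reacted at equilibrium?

Let X = conversion of A; extent ξ = 0.753·X mol/L.
Concentrations: [A] = 0.753 − 0.753X; [B] = 4.17 − 2.26X; [E] = 1.51X.
K_c = [E]^2 / ([A] [B]^3).
Setting equal to 0.0163 and solving for X on (0,1) gives X = 0.361.

X = 0.361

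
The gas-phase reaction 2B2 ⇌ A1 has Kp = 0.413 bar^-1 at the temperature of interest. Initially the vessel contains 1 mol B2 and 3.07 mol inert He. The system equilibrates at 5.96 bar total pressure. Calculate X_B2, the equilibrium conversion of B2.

Take 1 mol B2 as basis and let X be its fractional conversion, so ξ = 0.5X.
At extent ξ: n_B2 = 1 − X; n_A1 = 0.5X; n_I = 3.07 (inert).
n_T = Σnᵢ = 4.07 − 0.5X.
With p_i = (n_i/n_T)P, Kp = p_A1 / (p_B2^2).
This yields a degree-2 equation in X; solving on (0,1), X = 0.424.

X = 0.424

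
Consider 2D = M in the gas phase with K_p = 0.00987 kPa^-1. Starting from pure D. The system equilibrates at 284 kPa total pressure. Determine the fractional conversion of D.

X = 0.714

Take 1 mol D as basis and let X be its fractional conversion, so ξ = 0.5X.
Mole table: n_D = 1 − X; n_M = 0.5X.
n_T = Σnᵢ = 1 − 0.5X.
y_i = n_i/n_T, p_i = y_i·P. K_p = p_M / (p_D^2).
This yields a degree-2 equation in X; solving on (0,1), X = 0.714.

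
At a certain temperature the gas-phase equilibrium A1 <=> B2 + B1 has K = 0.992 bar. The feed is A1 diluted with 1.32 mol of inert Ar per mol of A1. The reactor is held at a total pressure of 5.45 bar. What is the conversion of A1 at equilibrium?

X = 0.505

Let X = conversion of A1 (basis 1 mol A1); extent of reaction ξ = X.
At extent ξ: n_A1 = 1 − X; n_B2 = X; n_B1 = X; n_I = 1.32 (inert).
n_T = Σnᵢ = 2.32 + X.
With p_i = (n_i/n_T)P, K = p_B2 p_B1 / (p_A1).
This yields a degree-2 equation in X; solving on (0,1), X = 0.505.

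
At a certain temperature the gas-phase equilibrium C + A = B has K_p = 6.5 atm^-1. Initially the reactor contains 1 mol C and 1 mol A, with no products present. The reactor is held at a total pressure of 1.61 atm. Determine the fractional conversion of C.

X = 0.705

Basis: 1 mol C initially; let X = conversion of C. Extent ξ = X.
Moles: n_C = 1 − X; n_A = 1 − X; n_B = X.
Summing: n_T = 2 − X.
Mole fractions y_i = n_i/n_T; K_p = p_B / (p_C p_A) with p_i = y_i·P.
Setting this equal to 6.5 atm^-1 and taking the physical root (0 < X < 1) gives X = 0.705.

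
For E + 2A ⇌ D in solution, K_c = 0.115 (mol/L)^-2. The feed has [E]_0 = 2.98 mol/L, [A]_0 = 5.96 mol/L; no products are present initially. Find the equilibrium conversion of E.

Let X = conversion of E; extent ξ = 2.98·X mol/L.
Concentrations: [E] = 2.98 − 2.98X; [A] = 5.96 − 5.96X; [D] = 2.98X.
K_c = [D] / ([E] [A]^2).
This equals 0.115 at X = 0.503 (the root in 0 < X < 1).

X = 0.503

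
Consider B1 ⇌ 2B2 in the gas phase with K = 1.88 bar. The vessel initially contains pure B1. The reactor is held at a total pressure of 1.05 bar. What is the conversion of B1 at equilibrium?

Let X = conversion of B1 (basis 1 mol B1); extent of reaction ξ = X.
Species balance: n_B1 = 1 − X; n_B2 = 2X.
Total moles n_T = 1 + X.
Mole fractions y_i = n_i/n_T; K = p_B2^2 / (p_B1) with p_i = y_i·P.
This yields a degree-2 equation in X; solving on (0,1), X = 0.556.

X = 0.556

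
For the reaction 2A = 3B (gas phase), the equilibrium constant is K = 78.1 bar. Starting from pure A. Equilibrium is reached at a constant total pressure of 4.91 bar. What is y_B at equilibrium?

Basis: 1 mol A initially; let X = conversion of A. Extent ξ = 0.5X.
Moles: n_A = 1 − X; n_B = 1.5X.
Summing: n_T = 1 + 0.5X.
With p_i = (n_i/n_T)P, K = p_B^3 / (p_A^2).
Setting this equal to 78.1 bar and taking the physical root (0 < X < 1) gives X = 0.746.
Then n_B = 1.12, n_T = 1.37, so y_B = 0.815.

y_B = 0.815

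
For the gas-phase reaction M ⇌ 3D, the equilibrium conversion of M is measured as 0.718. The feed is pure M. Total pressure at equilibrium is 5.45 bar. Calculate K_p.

K_p = 177 bar^2

Basis: 1 mol M initially; let X = conversion of M. Extent ξ = X.
At extent ξ: n_M = 1 − X; n_D = 3X.
n_T = Σnᵢ = 1 + 2X.
At X = 0.718: n_M = 0.282, n_D = 2.15, n_T = 2.44.
p_i = (n_i/n_T)·P. K_p = p_D^3 / (p_M) = 177 bar^2.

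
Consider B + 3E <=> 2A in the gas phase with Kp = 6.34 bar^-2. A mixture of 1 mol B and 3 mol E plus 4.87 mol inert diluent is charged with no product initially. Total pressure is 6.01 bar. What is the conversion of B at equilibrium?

X = 0.647

Let X = conversion of B (basis 1 mol B); extent of reaction ξ = X.
Species balance: n_B = 1 − X; n_E = 3 − 3X; n_A = 2X; n_I = 4.87 (inert).
Summing: n_T = 8.87 − 2X.
With p_i = (n_i/n_T)P, Kp = p_A^2 / (p_B p_E^3).
Setting this equal to 6.34 bar^-2 and taking the physical root (0 < X < 1) gives X = 0.647.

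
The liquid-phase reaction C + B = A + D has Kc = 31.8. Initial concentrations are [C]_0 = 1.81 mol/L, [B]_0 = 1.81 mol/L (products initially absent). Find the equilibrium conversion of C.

X = 0.849

Let X = conversion of C; extent ξ = 1.81·X mol/L.
Concentrations: [C] = 1.81 − 1.81X; [B] = 1.81 − 1.81X; [A] = 1.81X; [D] = 1.81X.
Kc = [A] [D] / ([C] [B]).
Setting equal to 31.8 and solving for X on (0,1) gives X = 0.849.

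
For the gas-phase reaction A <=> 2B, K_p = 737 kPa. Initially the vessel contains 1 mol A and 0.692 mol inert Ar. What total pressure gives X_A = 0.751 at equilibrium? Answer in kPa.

Take 1 mol A as basis and let X be its fractional conversion, so ξ = X.
Species balance: n_A = 1 − X; n_B = 2X; n_I = 0.692 (inert).
n_T = Σnᵢ = 1.69 + X.
K_p = p_B^2 / (p_A) with p_i = (n_i/n_T)·P.
At X = 0.751: the mole-fraction product g(X) = Π y_i^ν_i = 3.709. Since K_p = g(X)·P^{1}, P = (K_p/g)^(1/1) = (737/3.709)^(1/1) = 199 kPa.

P = 199 kPa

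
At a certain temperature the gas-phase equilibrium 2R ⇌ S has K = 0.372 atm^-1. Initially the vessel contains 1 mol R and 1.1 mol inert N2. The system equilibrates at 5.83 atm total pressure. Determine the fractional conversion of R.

Take 1 mol R as basis and let X be its fractional conversion, so ξ = 0.5X.
Species balance: n_R = 1 − X; n_S = 0.5X; n_I = 1.1 (inert).
n_T = Σnᵢ = 2.1 − 0.5X.
Mole fractions y_i = n_i/n_T; K = p_S / (p_R^2) with p_i = y_i·P.
Substituting and setting equal to 0.372 atm^-1 gives a polynomial in X; the root in (0,1) is X = 0.527.

X = 0.527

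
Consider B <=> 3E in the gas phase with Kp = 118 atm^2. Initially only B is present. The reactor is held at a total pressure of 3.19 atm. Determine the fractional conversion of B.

Let X = conversion of B (basis 1 mol B); extent of reaction ξ = X.
Species balance: n_B = 1 − X; n_E = 3X.
Total moles n_T = 1 + 2X.
Mole fractions y_i = n_i/n_T; Kp = p_E^3 / (p_B) with p_i = y_i·P.
Substituting and setting equal to 118 atm^2 gives a polynomial in X; the root in (0,1) is X = 0.817.

X = 0.817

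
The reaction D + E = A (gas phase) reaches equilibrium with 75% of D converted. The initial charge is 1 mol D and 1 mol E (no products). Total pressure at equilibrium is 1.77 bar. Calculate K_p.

K_p = 8.47 bar^-1

Let X = conversion of D (basis 1 mol D); extent of reaction ξ = X.
Mole table: n_D = 1 − X; n_E = 1 − X; n_A = X.
n_T = Σnᵢ = 2 − X.
At X = 0.75: n_D = 0.25, n_E = 0.25, n_A = 0.75, n_T = 1.25.
p_i = (n_i/n_T)·P. K_p = p_A / (p_D p_E) = 8.47 bar^-1.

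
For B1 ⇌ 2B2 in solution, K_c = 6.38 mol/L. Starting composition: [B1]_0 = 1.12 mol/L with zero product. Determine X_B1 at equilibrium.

X = 0.678

Let X = conversion of B1; extent ξ = 1.12·X mol/L.
Concentrations: [B1] = 1.12 − 1.12X; [B2] = 2.24X.
K_c = [B2]^2 / ([B1]).
Equating to 6.38 mol/L: the physical root is X = 0.678.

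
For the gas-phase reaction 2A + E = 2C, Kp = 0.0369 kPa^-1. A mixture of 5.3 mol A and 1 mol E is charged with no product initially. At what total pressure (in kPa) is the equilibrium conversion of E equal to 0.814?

P = 157 kPa

Take 1 mol E as basis and let X be its fractional conversion, so ξ = X.
Species balance: n_A = 5.3 − 2X; n_E = 1 − X; n_C = 2X.
Total moles n_T = 6.3 − X.
Kp = p_C^2 / (p_A^2 p_E) with p_i = (n_i/n_T)·P.
At X = 0.814: the mole-fraction product g(X) = Π y_i^ν_i = 5.798. Since Kp = g(X)·P^{-1}, P = (g/Kp)^(1/1) = (5.798/0.0369)^(1/1) = 157 kPa.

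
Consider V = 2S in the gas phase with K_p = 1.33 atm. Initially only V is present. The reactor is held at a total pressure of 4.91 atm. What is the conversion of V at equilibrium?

X = 0.252

Let X = conversion of V (basis 1 mol V); extent of reaction ξ = X.
Mole table: n_V = 1 − X; n_S = 2X.
Summing: n_T = 1 + X.
y_i = n_i/n_T, p_i = y_i·P. K_p = p_S^2 / (p_V).
Equating to 1.33 atm and solving on 0 < X < 1: X = 0.252.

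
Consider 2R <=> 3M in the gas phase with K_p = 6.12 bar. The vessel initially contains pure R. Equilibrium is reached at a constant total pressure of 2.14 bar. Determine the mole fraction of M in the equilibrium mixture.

Take 1 mol R as basis and let X be its fractional conversion, so ξ = 0.5X.
Species balance: n_R = 1 − X; n_M = 1.5X.
n_T = Σnᵢ = 1 + 0.5X.
With p_i = (n_i/n_T)P, K_p = p_M^3 / (p_R^2).
Substituting and setting equal to 6.12 bar gives a polynomial in X; the root in (0,1) is X = 0.579.
Then n_M = 0.868, n_T = 1.29, so y_M = 0.673.

y_M = 0.673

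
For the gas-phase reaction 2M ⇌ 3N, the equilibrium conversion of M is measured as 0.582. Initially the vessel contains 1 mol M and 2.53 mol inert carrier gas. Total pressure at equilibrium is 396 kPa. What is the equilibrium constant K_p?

Basis: 1 mol M initially; let X = conversion of M. Extent ξ = 0.5X.
Moles: n_M = 1 − X; n_N = 1.5X; n_I = 2.53 (inert).
Total moles n_T = 3.53 + 0.5X.
At X = 0.582: n_M = 0.418, n_N = 0.873, n_T = 3.82.
p_i = (n_i/n_T)·P. K_p = p_N^3 / (p_M^2) = 395 kPa.

K_p = 395 kPa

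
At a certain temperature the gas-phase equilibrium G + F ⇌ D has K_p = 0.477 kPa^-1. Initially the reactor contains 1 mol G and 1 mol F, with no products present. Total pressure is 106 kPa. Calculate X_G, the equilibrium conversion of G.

Take 1 mol G as basis and let X be its fractional conversion, so ξ = X.
At extent ξ: n_G = 1 − X; n_F = 1 − X; n_D = X.
Summing: n_T = 2 − X.
With p_i = (n_i/n_T)P, K_p = p_D / (p_G p_F).
This yields a degree-2 equation in X; solving on (0,1), X = 0.861.

X = 0.861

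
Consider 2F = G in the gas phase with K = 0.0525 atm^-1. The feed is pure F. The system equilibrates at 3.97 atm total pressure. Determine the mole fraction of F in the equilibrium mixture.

y_F = 0.850

Let X = conversion of F (basis 1 mol F); extent of reaction ξ = 0.5X.
Mole table: n_F = 1 − X; n_G = 0.5X.
n_T = Σnᵢ = 1 − 0.5X.
With p_i = (n_i/n_T)P, K = p_G / (p_F^2).
Equating to 0.0525 atm^-1 and solving on 0 < X < 1: X = 0.262.
Then n_F = 0.738, n_T = 0.869, so y_F = 0.850.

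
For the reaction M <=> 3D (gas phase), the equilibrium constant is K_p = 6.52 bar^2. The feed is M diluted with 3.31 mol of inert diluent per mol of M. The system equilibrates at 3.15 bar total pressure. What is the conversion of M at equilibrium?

X = 0.646

Let X = conversion of M (basis 1 mol M); extent of reaction ξ = X.
Moles: n_M = 1 − X; n_D = 3X; n_I = 3.31 (inert).
Summing: n_T = 4.31 + 2X.
Mole fractions y_i = n_i/n_T; K_p = p_D^3 / (p_M) with p_i = y_i·P.
Equating to 6.52 bar^2 and solving on 0 < X < 1: X = 0.646.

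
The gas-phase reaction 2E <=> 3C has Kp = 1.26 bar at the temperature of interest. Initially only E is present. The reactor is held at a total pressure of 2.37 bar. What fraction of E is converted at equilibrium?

Basis: 1 mol E initially; let X = conversion of E. Extent ξ = 0.5X.
At extent ξ: n_E = 1 − X; n_C = 1.5X.
Summing: n_T = 1 + 0.5X.
y_i = n_i/n_T, p_i = y_i·P. Kp = p_C^3 / (p_E^2).
This yields a degree-3 equation in X; solving on (0,1), X = 0.406.

X = 0.406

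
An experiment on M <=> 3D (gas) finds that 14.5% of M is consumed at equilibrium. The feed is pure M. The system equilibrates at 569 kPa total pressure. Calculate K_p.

Let X = conversion of M (basis 1 mol M); extent of reaction ξ = X.
Moles: n_M = 1 − X; n_D = 3X.
Total moles n_T = 1 + 2X.
At X = 0.145: n_M = 0.855, n_D = 0.435, n_T = 1.29.
p_i = (n_i/n_T)·P. K_p = p_D^3 / (p_M) = 1.87e+04 kPa^2.

K_p = 1.87e+04 kPa^2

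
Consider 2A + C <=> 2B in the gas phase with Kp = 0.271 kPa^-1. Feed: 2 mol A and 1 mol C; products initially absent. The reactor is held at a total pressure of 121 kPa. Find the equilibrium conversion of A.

Take 2 mol A as basis and let X be its fractional conversion, so ξ = X.
Moles: n_A = 2 − 2X; n_C = 1 − X; n_B = 2X.
Total moles n_T = 3 − X.
y_i = n_i/n_T, p_i = y_i·P. Kp = p_B^2 / (p_A^2 p_C).
Setting this equal to 0.271 kPa^-1 and taking the physical root (0 < X < 1) gives X = 0.680.

X = 0.680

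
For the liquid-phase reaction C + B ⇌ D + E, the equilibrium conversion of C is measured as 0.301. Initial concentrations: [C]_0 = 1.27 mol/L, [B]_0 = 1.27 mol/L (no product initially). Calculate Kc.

Kc = 0.185

Let X = conversion of C.
Concentrations: [C] = 1.27 − 1.27X; [B] = 1.27 − 1.27X; [D] = 1.27X; [E] = 1.27X.
At X = 0.301: [C] = 0.888, [B] = 0.888, [D] = 0.382, [E] = 0.382.
Kc = [D] [E] / ([C] [B]) = 0.185.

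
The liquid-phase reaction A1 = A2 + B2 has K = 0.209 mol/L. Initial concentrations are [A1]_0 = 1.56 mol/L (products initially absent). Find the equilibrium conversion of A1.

Let X = conversion of A1; extent ξ = 1.56·X mol/L.
Concentrations: [A1] = 1.56 − 1.56X; [A2] = 1.56X; [B2] = 1.56X.
K = [A2] [B2] / ([A1]).
Equating to 0.209 mol/L: the physical root is X = 0.305.

X = 0.305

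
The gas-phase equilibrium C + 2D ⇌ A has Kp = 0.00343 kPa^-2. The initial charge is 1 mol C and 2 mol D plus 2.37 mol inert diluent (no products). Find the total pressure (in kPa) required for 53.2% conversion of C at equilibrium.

P = 83.7 kPa

Basis: 1 mol C initially; let X = conversion of C. Extent ξ = X.
At extent ξ: n_C = 1 − X; n_D = 2 − 2X; n_A = X; n_I = 2.37 (inert).
Total moles n_T = 5.37 − 2X.
Kp = p_A / (p_C p_D^2) with p_i = (n_i/n_T)·P.
At X = 0.532: the mole-fraction product g(X) = Π y_i^ν_i = 24.06. Since Kp = g(X)·P^{-2}, P = (g/Kp)^(1/2) = (24.06/0.00343)^(1/2) = 83.7 kPa.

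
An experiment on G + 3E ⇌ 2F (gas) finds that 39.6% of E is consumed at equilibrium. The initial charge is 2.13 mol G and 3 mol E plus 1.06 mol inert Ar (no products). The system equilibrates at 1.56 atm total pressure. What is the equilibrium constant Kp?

Kp = 0.728 atm^-2

Basis: 3 mol E initially; let X = conversion of E. Extent ξ = X.
Mole table: n_G = 2.13 − X; n_E = 3 − 3X; n_F = 2X; n_I = 1.06 (inert).
n_T = Σnᵢ = 6.19 − 2X.
At X = 0.396: n_G = 1.73, n_E = 1.81, n_F = 0.792, n_T = 5.4.
p_i = (n_i/n_T)·P. Kp = p_F^2 / (p_G p_E^3) = 0.728 atm^-2.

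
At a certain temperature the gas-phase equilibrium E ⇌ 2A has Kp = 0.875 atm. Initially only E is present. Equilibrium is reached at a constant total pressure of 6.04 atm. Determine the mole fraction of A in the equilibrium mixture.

Let X = conversion of E (basis 1 mol E); extent of reaction ξ = X.
Moles: n_E = 1 − X; n_A = 2X.
Total moles n_T = 1 + X.
Mole fractions y_i = n_i/n_T; Kp = p_A^2 / (p_E) with p_i = y_i·P.
Setting this equal to 0.875 atm and taking the physical root (0 < X < 1) gives X = 0.187.
Then n_A = 0.374, n_T = 1.19, so y_A = 0.315.

y_A = 0.315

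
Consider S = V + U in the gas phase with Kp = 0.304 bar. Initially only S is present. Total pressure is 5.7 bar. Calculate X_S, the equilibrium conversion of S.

Basis: 1 mol S initially; let X = conversion of S. Extent ξ = X.
Species balance: n_S = 1 − X; n_V = X; n_U = X.
Summing: n_T = 1 + X.
y_i = n_i/n_T, p_i = y_i·P. Kp = p_V p_U / (p_S).
Substituting and setting equal to 0.304 bar gives a polynomial in X; the root in (0,1) is X = 0.225.

X = 0.225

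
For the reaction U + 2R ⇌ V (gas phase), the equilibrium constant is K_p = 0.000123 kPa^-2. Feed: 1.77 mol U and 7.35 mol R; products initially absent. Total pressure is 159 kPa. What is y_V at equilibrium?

Basis: 1.77 mol U initially; let X = conversion of U. Extent ξ = 1.77X.
Moles: n_U = 1.77 − 1.77X; n_R = 7.35 − 3.54X; n_V = 1.77X.
n_T = Σnᵢ = 9.12 − 3.54X.
Mole fractions y_i = n_i/n_T; K_p = p_V / (p_U p_R^2) with p_i = y_i·P.
Equating to 0.000123 kPa^-2 and solving on 0 < X < 1: X = 0.632.
Then n_V = 1.12, n_T = 6.88, so y_V = 0.162.

y_V = 0.162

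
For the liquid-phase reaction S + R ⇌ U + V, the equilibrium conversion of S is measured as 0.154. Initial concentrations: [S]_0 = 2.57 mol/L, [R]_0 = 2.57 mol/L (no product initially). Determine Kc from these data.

Let X = conversion of S.
Concentrations: [S] = 2.57 − 2.57X; [R] = 2.57 − 2.57X; [U] = 2.57X; [V] = 2.57X.
At X = 0.154: [S] = 2.17, [R] = 2.17, [U] = 0.396, [V] = 0.396.
Kc = [U] [V] / ([S] [R]) = 0.0331.

Kc = 0.0331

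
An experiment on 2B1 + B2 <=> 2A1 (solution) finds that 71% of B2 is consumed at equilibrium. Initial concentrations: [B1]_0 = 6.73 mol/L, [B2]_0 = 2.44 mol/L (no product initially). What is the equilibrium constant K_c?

K_c = 1.59 L/mol

Let X = conversion of B2.
Concentrations: [B1] = 6.73 − 4.88X; [B2] = 2.44 − 2.44X; [A1] = 4.88X.
At X = 0.71: [B1] = 3.27, [B2] = 0.708, [A1] = 3.46.
K_c = [A1]^2 / ([B1]^2 [B2]) = 1.59 L/mol.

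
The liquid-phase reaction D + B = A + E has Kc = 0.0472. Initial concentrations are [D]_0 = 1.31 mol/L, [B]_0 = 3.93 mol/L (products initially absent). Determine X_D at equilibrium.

Let X = conversion of D; extent ξ = 1.31·X mol/L.
Concentrations: [D] = 1.31 − 1.31X; [B] = 3.93 − 1.31X; [A] = 1.31X; [E] = 1.31X.
Kc = [A] [E] / ([D] [B]).
Setting equal to 0.0472 and solving for X on (0,1) gives X = 0.299.

X = 0.299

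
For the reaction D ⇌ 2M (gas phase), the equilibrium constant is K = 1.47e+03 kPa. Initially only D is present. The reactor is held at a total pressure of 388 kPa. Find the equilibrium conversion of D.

Basis: 1 mol D initially; let X = conversion of D. Extent ξ = X.
Moles: n_D = 1 − X; n_M = 2X.
Summing: n_T = 1 + X.
With p_i = (n_i/n_T)P, K = p_M^2 / (p_D).
Substituting and setting equal to 1.47e+03 kPa gives a polynomial in X; the root in (0,1) is X = 0.697.

X = 0.697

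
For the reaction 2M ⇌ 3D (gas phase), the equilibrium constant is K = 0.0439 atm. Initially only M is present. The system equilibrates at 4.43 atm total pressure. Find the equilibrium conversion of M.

X = 0.133

Let X = conversion of M (basis 1 mol M); extent of reaction ξ = 0.5X.
At extent ξ: n_M = 1 − X; n_D = 1.5X.
n_T = Σnᵢ = 1 + 0.5X.
Mole fractions y_i = n_i/n_T; K = p_D^3 / (p_M^2) with p_i = y_i·P.
Substituting and setting equal to 0.0439 atm gives a polynomial in X; the root in (0,1) is X = 0.133.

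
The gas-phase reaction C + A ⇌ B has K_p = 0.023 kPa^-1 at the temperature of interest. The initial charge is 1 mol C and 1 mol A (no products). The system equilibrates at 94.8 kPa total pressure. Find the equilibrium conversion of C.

Basis: 1 mol C initially; let X = conversion of C. Extent ξ = X.
Mole table: n_C = 1 − X; n_A = 1 − X; n_B = X.
Total moles n_T = 2 − X.
y_i = n_i/n_T, p_i = y_i·P. K_p = p_B / (p_C p_A).
Equating to 0.023 kPa^-1 and solving on 0 < X < 1: X = 0.439.

X = 0.439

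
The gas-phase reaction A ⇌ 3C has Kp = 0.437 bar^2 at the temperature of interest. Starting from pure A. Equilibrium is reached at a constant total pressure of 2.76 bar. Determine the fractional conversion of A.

X = 0.145

Let X = conversion of A (basis 1 mol A); extent of reaction ξ = X.
Moles: n_A = 1 − X; n_C = 3X.
n_T = Σnᵢ = 1 + 2X.
y_i = n_i/n_T, p_i = y_i·P. Kp = p_C^3 / (p_A).
Substituting and setting equal to 0.437 bar^2 gives a polynomial in X; the root in (0,1) is X = 0.145.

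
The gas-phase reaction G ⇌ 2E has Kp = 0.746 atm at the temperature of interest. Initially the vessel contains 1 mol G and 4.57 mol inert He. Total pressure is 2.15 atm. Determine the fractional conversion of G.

Let X = conversion of G (basis 1 mol G); extent of reaction ξ = X.
Species balance: n_G = 1 − X; n_E = 2X; n_I = 4.57 (inert).
Summing: n_T = 5.57 + X.
With p_i = (n_i/n_T)P, Kp = p_E^2 / (p_G).
This yields a degree-2 equation in X; solving on (0,1), X = 0.509.

X = 0.509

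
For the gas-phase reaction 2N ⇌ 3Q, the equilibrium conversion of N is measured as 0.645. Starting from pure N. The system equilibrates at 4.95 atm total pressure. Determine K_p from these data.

K_p = 26.9 atm

Let X = conversion of N (basis 1 mol N); extent of reaction ξ = 0.5X.
Mole table: n_N = 1 − X; n_Q = 1.5X.
Total moles n_T = 1 + 0.5X.
At X = 0.645: n_N = 0.355, n_Q = 0.968, n_T = 1.32.
p_i = (n_i/n_T)·P. K_p = p_Q^3 / (p_N^2) = 26.9 atm.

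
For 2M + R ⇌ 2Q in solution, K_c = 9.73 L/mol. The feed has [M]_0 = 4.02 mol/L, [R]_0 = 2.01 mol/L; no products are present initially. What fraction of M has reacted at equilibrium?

X = 0.706

Let X = conversion of M; extent ξ = 4.02X/2 mol/L.
Concentrations: [M] = 4.02 − 4.02X; [R] = 2.01 − 2.01X; [Q] = 4.02X.
K_c = [Q]^2 / ([M]^2 [R]).
Setting equal to 9.73 and solving for X on (0,1) gives X = 0.706.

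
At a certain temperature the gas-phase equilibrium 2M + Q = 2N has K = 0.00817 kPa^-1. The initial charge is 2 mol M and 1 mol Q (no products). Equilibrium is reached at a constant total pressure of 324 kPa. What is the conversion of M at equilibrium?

X = 0.433

Basis: 2 mol M initially; let X = conversion of M. Extent ξ = X.
Mole table: n_M = 2 − 2X; n_Q = 1 − X; n_N = 2X.
n_T = Σnᵢ = 3 − X.
y_i = n_i/n_T, p_i = y_i·P. K = p_N^2 / (p_M^2 p_Q).
Substituting and setting equal to 0.00817 kPa^-1 gives a polynomial in X; the root in (0,1) is X = 0.433.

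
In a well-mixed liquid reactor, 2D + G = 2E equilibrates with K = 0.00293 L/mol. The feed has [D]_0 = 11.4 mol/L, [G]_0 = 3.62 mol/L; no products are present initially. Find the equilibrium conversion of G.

Let X = conversion of G; extent ξ = 3.62·X mol/L.
Concentrations: [D] = 11.4 − 7.24X; [G] = 3.62 − 3.62X; [E] = 7.24X.
K = [E]^2 / ([D]^2 [G]).
Equating to 0.00293 L/mol: the physical root is X = 0.137.

X = 0.137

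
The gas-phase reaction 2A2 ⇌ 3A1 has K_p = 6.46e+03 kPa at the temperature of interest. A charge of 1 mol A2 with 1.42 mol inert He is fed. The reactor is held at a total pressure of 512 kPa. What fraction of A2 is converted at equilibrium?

X = 0.785

Take 1 mol A2 as basis and let X be its fractional conversion, so ξ = 0.5X.
Moles: n_A2 = 1 − X; n_A1 = 1.5X; n_I = 1.42 (inert).
Summing: n_T = 2.42 + 0.5X.
Mole fractions y_i = n_i/n_T; K_p = p_A1^3 / (p_A2^2) with p_i = y_i·P.
Setting this equal to 6.46e+03 kPa and taking the physical root (0 < X < 1) gives X = 0.785.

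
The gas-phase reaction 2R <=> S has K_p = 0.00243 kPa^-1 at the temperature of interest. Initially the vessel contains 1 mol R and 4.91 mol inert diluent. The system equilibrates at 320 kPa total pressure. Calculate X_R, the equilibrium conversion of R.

X = 0.180

Basis: 1 mol R initially; let X = conversion of R. Extent ξ = 0.5X.
Species balance: n_R = 1 − X; n_S = 0.5X; n_I = 4.91 (inert).
Total moles n_T = 5.91 − 0.5X.
y_i = n_i/n_T, p_i = y_i·P. K_p = p_S / (p_R^2).
Setting this equal to 0.00243 kPa^-1 and taking the physical root (0 < X < 1) gives X = 0.180.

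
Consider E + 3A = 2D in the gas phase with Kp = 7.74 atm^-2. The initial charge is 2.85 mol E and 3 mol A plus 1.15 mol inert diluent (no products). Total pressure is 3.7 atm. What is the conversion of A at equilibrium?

Let X = conversion of A (basis 3 mol A); extent of reaction ξ = X.
Species balance: n_E = 2.85 − X; n_A = 3 − 3X; n_D = 2X; n_I = 1.15 (inert).
n_T = Σnᵢ = 7 − 2X.
With p_i = (n_i/n_T)P, Kp = p_D^2 / (p_E p_A^3).
Substituting and setting equal to 7.74 atm^-2 gives a polynomial in X; the root in (0,1) is X = 0.772.

X = 0.772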